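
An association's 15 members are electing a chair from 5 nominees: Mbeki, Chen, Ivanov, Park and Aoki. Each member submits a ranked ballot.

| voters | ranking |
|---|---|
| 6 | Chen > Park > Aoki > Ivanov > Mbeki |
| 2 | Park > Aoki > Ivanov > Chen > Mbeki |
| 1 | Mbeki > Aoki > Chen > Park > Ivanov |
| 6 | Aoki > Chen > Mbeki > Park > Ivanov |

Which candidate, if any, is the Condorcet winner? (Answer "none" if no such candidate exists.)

none

Pairwise majorities:
Mbeki vs Chen: Mbeki is ranked higher on 1 ballot, Chen on 14. Chen wins 14–1.
Mbeki vs Ivanov: 1+6 = 7 for Mbeki, 8 for Ivanov — Ivanov by 8–7.
Mbeki vs Park: Mbeki is ranked higher on 1+6 = 7 ballots, Park on 8. Park wins 8–7.
Mbeki vs Aoki: Mbeki is ranked higher on 1 ballot, Aoki on 14. Aoki wins 14–1.
Chen vs Ivanov: Chen is ranked higher on 6+1+6 = 13 ballots, Ivanov on 2. Chen wins 13–2.
Chen vs Park: Chen preferred on 6+1+6 = 13 ballots; Chen wins 13–2.
Chen vs Aoki: 6 for Chen, 9 for Aoki — Aoki by 9–6.
Ivanov vs Park: Ivanov is ranked higher on 0 ballots, Park on 15. Park wins 15–0.
Ivanov vs Aoki: 0 to 15, Aoki.
Park vs Aoki: 8 to 7, Park.
Every candidate loses at least once (Mbeki loses to Chen; Chen loses to Aoki; Ivanov loses to Chen; Park loses to Chen; Aoki loses to Park). The majority relation contains the cycle Chen → Park → Aoki → Chen, so there is no Condorcet winner.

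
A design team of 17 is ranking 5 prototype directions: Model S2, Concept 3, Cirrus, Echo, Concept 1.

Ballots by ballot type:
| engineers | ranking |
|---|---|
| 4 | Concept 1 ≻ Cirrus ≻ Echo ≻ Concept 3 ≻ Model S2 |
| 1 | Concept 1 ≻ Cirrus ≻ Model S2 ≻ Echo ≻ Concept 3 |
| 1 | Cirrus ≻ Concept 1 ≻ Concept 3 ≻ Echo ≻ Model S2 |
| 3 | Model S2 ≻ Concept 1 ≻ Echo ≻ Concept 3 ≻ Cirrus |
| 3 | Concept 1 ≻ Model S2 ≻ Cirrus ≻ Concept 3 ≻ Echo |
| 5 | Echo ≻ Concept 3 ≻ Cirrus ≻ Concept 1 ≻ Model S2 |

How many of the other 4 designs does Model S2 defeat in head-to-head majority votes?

Model S2 against each rival (17 engineers):
Model S2 vs Concept 3: Concept 3 wins 10–7.
Model S2 vs Cirrus: Model S2 preferred on 3+3 = 6 ballots; Cirrus wins 11–6.
Model S2 vs Echo: Echo wins 10–7.
Model S2–Concept 1: Concept 1 14–3.
Model S2 beats no one; loses to Concept 3, Cirrus, Echo, Concept 1 — 0 pairwise wins.

0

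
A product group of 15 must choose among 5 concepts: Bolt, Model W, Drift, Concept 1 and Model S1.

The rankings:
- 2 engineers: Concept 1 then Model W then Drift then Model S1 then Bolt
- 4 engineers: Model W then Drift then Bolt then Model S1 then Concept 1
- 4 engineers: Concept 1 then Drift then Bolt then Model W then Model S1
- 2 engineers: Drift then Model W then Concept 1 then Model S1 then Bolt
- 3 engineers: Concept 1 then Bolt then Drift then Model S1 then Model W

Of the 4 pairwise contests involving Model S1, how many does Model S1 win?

Model S1 against each rival (15 engineers):
Model S1 vs Bolt: 2+2 = 4 for Model S1, 11 for Bolt — Bolt by 11–4.
Model S1 vs Model W: Model W wins 12–3.
Model S1 vs Drift: Drift wins 15–0.
Model S1 vs Concept 1: Concept 1 wins 11–4.
Model S1 beats no one; loses to Bolt, Model W, Drift, Concept 1 — 0 pairwise wins.

0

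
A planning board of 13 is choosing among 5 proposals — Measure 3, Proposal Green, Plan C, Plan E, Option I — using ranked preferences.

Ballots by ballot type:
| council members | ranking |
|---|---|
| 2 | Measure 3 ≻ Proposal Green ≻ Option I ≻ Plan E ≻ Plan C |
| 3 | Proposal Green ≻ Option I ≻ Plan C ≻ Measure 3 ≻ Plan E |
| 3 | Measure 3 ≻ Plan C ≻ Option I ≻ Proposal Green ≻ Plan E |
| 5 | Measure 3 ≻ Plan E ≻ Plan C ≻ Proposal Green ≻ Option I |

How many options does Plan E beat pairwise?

1

Plan E against each rival (13 council members):
Plan E vs Measure 3: Measure 3 wins 13–0.
Plan E–Proposal Green: Proposal Green 8–5.
Plan E vs Plan C: 7 to 6, Plan E.
Plan E vs Option I: Plan E is ranked higher on 5 ballots, Option I on 8. Option I wins 8–5.
Plan E beats Plan C; loses to Measure 3, Proposal Green, Option I — 1 pairwise win.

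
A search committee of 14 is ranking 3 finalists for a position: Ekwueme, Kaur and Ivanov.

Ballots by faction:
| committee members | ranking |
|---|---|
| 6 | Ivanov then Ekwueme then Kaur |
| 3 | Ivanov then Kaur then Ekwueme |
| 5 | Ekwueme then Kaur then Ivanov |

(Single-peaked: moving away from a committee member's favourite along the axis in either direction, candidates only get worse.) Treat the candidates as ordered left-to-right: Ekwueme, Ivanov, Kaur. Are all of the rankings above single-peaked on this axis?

no

Axis positions: Ekwueme=1, Ivanov=2, Kaur=3.
Faction 1 (peak Ivanov at position 2): ranking walks positions 2-1-3, expanding outward from the peak — single-peaked.
Faction 2 (peak Ivanov at position 2): ranking walks positions 2-3-1, expanding outward from the peak — single-peaked.
Faction 3: ranking walks positions 1-3-2; Kaur is ranked above Ivanov even though Ivanov lies between Kaur and the peak Ekwueme on the axis — preferences dip and rise again. Not single-peaked.
Faction 3 violates single-peakedness, so the profile is not single-peaked on this axis.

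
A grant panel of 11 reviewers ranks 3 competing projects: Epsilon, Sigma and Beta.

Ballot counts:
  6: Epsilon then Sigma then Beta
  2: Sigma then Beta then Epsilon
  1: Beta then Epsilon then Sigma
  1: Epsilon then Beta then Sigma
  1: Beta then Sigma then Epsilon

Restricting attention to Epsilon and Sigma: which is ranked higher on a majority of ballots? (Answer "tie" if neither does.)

Ballots ranking Epsilon above Sigma: 6 + 1 + 1 = 8.
Ballots ranking Sigma above Epsilon: 11 − 8 = 3.
Epsilon wins the head-to-head 8–3.

Epsilon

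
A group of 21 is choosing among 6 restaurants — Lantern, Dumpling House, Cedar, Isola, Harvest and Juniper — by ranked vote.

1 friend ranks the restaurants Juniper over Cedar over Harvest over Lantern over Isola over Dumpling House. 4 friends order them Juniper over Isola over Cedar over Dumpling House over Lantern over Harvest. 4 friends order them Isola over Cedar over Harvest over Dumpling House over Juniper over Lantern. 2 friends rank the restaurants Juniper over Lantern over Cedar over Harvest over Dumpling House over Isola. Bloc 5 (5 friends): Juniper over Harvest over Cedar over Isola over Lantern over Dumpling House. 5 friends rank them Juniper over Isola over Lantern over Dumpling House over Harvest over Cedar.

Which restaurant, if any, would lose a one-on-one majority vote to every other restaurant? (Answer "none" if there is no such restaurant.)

Dumpling House

Head-to-head results (21 friends):
Lantern vs Dumpling House: Lantern wins 13–8.
Lantern vs Cedar: Cedar, 14–7.
Lantern–Isola: Isola 18–3.
Lantern vs Harvest: 4+2+5 = 11 for Lantern, 10 for Harvest — Lantern by 11–10.
Lantern vs Juniper: Juniper, 21–0.
Dumpling House–Cedar: Cedar 16–5.
Dumpling House vs Isola: Isola, 19–2.
Dumpling House vs Harvest: Dumpling House is ranked higher on 4+5 = 9 ballots, Harvest on 12. Harvest wins 12–9.
Dumpling House vs Juniper: Dumpling House preferred on 4 ballots; Juniper wins 17–4.
Cedar–Isola: Isola 13–8.
Cedar vs Harvest: Cedar preferred on 1+4+4+2 = 11 ballots; Cedar wins 11–10.
Cedar vs Juniper: Juniper wins 17–4.
Isola–Harvest: Isola 13–8.
Isola vs Juniper: Isola preferred on 4 ballots; Juniper wins 17–4.
Harvest vs Juniper: Harvest preferred on 4 ballots; Juniper wins 17–4.
Dumpling House is beaten in every head-to-head and is the Condorcet loser.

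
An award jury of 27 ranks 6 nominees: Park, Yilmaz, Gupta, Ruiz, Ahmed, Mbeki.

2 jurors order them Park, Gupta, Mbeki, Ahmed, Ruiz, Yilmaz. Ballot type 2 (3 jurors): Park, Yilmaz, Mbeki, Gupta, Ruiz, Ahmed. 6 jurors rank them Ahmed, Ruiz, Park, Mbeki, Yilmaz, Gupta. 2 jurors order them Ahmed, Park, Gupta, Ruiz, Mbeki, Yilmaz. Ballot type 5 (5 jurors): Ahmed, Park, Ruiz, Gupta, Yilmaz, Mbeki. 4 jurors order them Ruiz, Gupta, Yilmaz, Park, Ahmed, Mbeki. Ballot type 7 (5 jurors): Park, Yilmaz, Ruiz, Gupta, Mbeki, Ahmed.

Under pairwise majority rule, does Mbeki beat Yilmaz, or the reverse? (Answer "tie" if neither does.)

Yilmaz

Ballots ranking Mbeki above Yilmaz: 2 + 6 + 2 = 10.
Ballots ranking Yilmaz above Mbeki: 27 − 10 = 17.
Yilmaz wins the head-to-head 17–10.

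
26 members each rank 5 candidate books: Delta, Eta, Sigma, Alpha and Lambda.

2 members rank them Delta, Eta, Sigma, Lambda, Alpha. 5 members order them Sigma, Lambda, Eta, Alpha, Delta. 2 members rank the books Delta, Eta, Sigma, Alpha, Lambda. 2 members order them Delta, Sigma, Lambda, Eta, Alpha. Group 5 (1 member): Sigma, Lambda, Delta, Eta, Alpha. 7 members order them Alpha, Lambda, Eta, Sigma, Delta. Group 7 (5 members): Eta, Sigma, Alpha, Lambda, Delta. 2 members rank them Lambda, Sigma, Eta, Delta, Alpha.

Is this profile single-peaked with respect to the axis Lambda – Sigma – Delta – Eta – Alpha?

Axis positions: Lambda=1, Sigma=2, Delta=3, Eta=4, Alpha=5.
Group 1 (peak Delta at position 3): ranking walks positions 3-4-2-1-5, expanding outward from the peak — single-peaked.
Group 2: ranking walks positions 2-1-4-5-3; Eta is ranked above Delta even though Delta lies between Eta and the peak Sigma on the axis — preferences dip and rise again. Not single-peaked.
Group 3 (peak Delta at position 3): ranking walks positions 3-4-2-5-1, expanding outward from the peak — single-peaked.
Group 4 (peak Delta at position 3): ranking walks positions 3-2-1-4-5, expanding outward from the peak — single-peaked.
Group 5 (peak Sigma at position 2): ranking walks positions 2-1-3-4-5, expanding outward from the peak — single-peaked.
Group 6: ranking walks positions 5-1-4-2-3; Lambda is ranked above Eta even though Eta lies between Lambda and the peak Alpha on the axis — preferences dip and rise again. Not single-peaked.
Group 7: ranking walks positions 4-2-5-1-3; Sigma is ranked above Delta even though Delta lies between Sigma and the peak Eta on the axis — preferences dip and rise again. Not single-peaked.
Group 8: ranking walks positions 1-2-4-3-5; Eta is ranked above Delta even though Delta lies between Eta and the peak Lambda on the axis — preferences dip and rise again. Not single-peaked.
Group 2 violates single-peakedness, so the profile is not single-peaked on this axis.

no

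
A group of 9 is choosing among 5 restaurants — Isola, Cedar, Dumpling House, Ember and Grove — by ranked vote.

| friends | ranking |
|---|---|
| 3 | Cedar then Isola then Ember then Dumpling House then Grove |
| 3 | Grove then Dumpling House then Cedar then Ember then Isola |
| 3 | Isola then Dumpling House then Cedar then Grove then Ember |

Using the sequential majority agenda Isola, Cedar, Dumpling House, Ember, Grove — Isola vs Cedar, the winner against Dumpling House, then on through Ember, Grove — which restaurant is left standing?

Dumpling House

Round 1: Isola vs Cedar — 3–6, Cedar advances.
Round 2: Cedar vs Dumpling House — 3–6, Dumpling House advances.
Round 3: Dumpling House vs Ember — 6–3, Dumpling House advances.
Round 4: Dumpling House vs Grove — 6–3, Dumpling House advances.
The agenda winner is Dumpling House.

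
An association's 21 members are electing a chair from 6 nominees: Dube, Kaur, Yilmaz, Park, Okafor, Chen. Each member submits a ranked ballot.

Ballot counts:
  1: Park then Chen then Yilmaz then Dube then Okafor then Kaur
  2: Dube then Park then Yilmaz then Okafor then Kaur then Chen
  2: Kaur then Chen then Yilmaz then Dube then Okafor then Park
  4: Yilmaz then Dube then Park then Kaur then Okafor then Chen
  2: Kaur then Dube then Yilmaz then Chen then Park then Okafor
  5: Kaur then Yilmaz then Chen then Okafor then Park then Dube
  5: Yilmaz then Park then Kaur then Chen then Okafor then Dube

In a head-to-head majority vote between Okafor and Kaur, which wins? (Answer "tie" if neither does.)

Kaur

Ballots ranking Okafor above Kaur: 1 + 2 = 3.
Ballots ranking Kaur above Okafor: 21 − 3 = 18.
Kaur wins the head-to-head 18–3.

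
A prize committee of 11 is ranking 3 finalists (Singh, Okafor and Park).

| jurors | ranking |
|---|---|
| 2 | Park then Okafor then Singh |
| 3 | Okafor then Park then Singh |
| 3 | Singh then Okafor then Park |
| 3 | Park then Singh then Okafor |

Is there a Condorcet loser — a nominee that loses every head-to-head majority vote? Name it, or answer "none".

Head-to-head results (11 jurors):
Singh vs Okafor: Singh, 6–5.
Singh vs Park: Singh is ranked higher on 3 ballots, Park on 8. Park wins 8–3.
Okafor vs Park: Okafor preferred on 3+3 = 6 ballots; Okafor wins 6–5.
Every nominee wins at least one matchup (Singh beats Okafor; Okafor beats Park; Park beats Singh), so there is no Condorcet loser.

none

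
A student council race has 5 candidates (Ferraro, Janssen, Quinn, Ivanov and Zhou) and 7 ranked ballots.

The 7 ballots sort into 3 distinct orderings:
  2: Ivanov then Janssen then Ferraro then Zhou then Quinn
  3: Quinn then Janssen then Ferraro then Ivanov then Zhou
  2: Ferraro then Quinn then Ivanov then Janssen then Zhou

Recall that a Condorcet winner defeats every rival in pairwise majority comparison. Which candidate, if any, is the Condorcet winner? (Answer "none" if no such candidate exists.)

none

Check each pair by majority over 7 ballots:
Ferraro–Janssen: Janssen 5–2.
Ferraro vs Quinn: Ferraro, 4–3.
Ferraro vs Ivanov: 5 to 2, Ferraro.
Ferraro vs Zhou: 7 to 0, Ferraro.
Janssen vs Quinn: Quinn wins 5–2.
Janssen–Ivanov: Ivanov 4–3.
Janssen vs Zhou: Janssen preferred on 2+3+2 = 7 ballots; Janssen wins 7–0.
Quinn vs Ivanov: Quinn, 5–2.
Quinn vs Zhou: 3+2 = 5 for Quinn, 2 for Zhou — Quinn by 5–2.
Ivanov–Zhou: Ivanov 7–0.
Every candidate loses at least once (Ferraro loses to Janssen; Janssen loses to Quinn; Quinn loses to Ferraro; Ivanov loses to Ferraro; Zhou loses to Ferraro). The majority relation contains the cycle Ferraro > Quinn > Janssen > Ferraro, so there is no Condorcet winner.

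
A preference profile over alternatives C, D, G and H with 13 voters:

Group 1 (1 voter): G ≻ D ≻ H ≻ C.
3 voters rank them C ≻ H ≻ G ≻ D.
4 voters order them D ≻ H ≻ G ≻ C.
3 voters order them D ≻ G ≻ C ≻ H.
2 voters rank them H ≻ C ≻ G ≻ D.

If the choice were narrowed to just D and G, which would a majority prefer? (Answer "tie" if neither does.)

D

Ballots ranking D above G: 4 + 3 = 7.
Ballots ranking G above D: 13 − 7 = 6.
D wins the head-to-head 7–6.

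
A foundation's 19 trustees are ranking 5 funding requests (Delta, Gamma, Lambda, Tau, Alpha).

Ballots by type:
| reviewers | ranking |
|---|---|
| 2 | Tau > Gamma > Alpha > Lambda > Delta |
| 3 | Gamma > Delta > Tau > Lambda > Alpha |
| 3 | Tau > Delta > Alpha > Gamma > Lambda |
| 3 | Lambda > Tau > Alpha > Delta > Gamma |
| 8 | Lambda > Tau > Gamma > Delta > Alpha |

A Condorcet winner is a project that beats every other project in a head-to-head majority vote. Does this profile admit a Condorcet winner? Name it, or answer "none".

Lambda

Head-to-head results (19 reviewers):
Delta vs Gamma: Gamma, 13–6.
Delta vs Lambda: Lambda wins 13–6.
Delta vs Tau: Tau, 16–3.
Delta–Alpha: Delta 14–5.
Gamma vs Lambda: Lambda, 11–8.
Gamma vs Tau: Tau wins 16–3.
Gamma–Alpha: Gamma 13–6.
Lambda vs Tau: Lambda, 11–8.
Lambda–Alpha: Lambda 14–5.
Tau vs Alpha: Tau wins 19–0.
Only Lambda has no losses; Lambda is the Condorcet winner.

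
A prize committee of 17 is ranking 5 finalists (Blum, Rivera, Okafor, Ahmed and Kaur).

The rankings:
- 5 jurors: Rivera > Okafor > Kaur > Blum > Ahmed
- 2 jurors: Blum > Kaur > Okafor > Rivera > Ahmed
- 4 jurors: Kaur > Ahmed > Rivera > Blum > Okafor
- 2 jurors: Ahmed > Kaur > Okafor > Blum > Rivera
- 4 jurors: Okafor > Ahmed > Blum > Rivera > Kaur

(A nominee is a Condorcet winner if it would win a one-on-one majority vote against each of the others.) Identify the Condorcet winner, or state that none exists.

none

Pairwise majorities:
Blum–Rivera: Rivera 9–8.
Blum vs Okafor: Blum is ranked higher on 2+4 = 6 ballots, Okafor on 11. Okafor wins 11–6.
Blum vs Ahmed: Blum preferred on 5+2 = 7 ballots; Ahmed wins 10–7.
Blum vs Kaur: Kaur wins 11–6.
Rivera vs Okafor: Rivera preferred on 5+4 = 9 ballots; Rivera wins 9–8.
Rivera vs Ahmed: Ahmed wins 10–7.
Rivera vs Kaur: 5+4 = 9 for Rivera, 8 for Kaur — Rivera by 9–8.
Okafor vs Ahmed: Okafor wins 11–6.
Okafor vs Kaur: Okafor, 9–8.
Ahmed–Kaur: Kaur 11–6.
Every nominee loses at least once (Blum loses to Rivera; Rivera loses to Ahmed; Okafor loses to Rivera; Ahmed loses to Okafor; Kaur loses to Rivera). The majority relation contains the cycle Rivera > Okafor > Ahmed > Rivera, so there is no Condorcet winner.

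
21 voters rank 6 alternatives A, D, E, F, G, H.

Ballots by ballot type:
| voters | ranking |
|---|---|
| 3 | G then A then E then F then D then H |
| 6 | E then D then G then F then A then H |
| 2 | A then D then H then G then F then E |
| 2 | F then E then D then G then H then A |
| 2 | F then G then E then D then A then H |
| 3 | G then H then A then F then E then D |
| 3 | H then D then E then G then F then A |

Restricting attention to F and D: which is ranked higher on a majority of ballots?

Ballots ranking F above D: 3 + 2 + 2 + 3 = 10.
Ballots ranking D above F: 21 − 10 = 11.
D wins the head-to-head 11–10.

D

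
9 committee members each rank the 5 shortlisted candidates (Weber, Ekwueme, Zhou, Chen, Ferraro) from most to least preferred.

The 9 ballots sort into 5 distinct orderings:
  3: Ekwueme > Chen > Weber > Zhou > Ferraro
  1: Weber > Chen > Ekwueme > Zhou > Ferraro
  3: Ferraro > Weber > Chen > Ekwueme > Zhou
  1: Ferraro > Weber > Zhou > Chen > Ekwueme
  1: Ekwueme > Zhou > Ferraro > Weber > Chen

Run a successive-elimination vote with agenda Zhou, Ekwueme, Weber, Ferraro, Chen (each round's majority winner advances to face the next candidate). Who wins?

Round 1: Zhou vs Ekwueme — 1–8, Ekwueme advances.
Round 2: Ekwueme vs Weber — 4–5, Weber advances.
Round 3: Weber vs Ferraro — 4–5, Ferraro advances.
Round 4: Ferraro vs Chen — 5–4, Ferraro advances.
The agenda winner is Ferraro.

Ferraro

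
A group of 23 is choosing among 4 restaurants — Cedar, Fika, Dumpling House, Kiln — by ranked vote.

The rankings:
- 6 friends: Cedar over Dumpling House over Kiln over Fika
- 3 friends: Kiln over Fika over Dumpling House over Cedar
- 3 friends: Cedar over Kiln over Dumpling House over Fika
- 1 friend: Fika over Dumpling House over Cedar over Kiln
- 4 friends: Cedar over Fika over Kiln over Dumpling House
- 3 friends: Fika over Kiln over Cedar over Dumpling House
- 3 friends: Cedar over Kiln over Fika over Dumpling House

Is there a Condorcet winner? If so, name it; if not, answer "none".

Cedar

Pairwise majorities:
Cedar vs Fika: Cedar preferred on 6+3+4+3 = 16 ballots; Cedar wins 16–7.
Cedar vs Dumpling House: Cedar preferred on 6+3+4+3+3 = 19 ballots; Cedar wins 19–4.
Cedar vs Kiln: Cedar is ranked higher on 6+3+1+4+3 = 17 ballots, Kiln on 6. Cedar wins 17–6.
Fika vs Dumpling House: 14 to 9, Fika.
Fika vs Kiln: Fika is ranked higher on 1+4+3 = 8 ballots, Kiln on 15. Kiln wins 15–8.
Dumpling House vs Kiln: 7 to 16, Kiln.
Cedar defeats every rival head-to-head and is the Condorcet winner.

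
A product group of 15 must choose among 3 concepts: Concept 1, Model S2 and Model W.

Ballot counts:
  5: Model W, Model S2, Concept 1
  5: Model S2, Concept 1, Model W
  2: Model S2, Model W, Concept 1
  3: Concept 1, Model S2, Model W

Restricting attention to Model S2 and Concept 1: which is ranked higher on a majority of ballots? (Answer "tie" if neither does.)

Model S2

Ballots ranking Model S2 above Concept 1: 5 + 5 + 2 = 12.
Ballots ranking Concept 1 above Model S2: 15 − 12 = 3.
Model S2 wins the head-to-head 12–3.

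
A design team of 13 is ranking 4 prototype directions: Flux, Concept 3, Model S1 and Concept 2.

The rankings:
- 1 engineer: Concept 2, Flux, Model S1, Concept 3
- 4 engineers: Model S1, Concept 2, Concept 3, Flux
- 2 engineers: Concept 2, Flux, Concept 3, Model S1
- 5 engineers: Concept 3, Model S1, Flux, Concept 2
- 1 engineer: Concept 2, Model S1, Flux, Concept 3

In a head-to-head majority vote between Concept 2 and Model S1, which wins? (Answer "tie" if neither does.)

Model S1

Ballots ranking Concept 2 above Model S1: 1 + 2 + 1 = 4.
Ballots ranking Model S1 above Concept 2: 13 − 4 = 9.
Model S1 wins the head-to-head 9–4.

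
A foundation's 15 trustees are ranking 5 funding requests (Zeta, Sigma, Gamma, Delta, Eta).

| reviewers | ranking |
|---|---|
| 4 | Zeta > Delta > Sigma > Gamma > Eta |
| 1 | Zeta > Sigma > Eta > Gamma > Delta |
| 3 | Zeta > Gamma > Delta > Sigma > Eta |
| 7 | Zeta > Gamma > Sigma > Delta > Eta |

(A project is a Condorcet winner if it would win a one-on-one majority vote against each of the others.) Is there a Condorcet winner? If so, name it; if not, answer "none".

Head-to-head results (15 reviewers):
Zeta vs Sigma: 15 to 0, Zeta.
Zeta vs Gamma: 15 to 0, Zeta.
Zeta vs Delta: 4+1+3+7 = 15 for Zeta, 0 for Delta — Zeta by 15–0.
Zeta vs Eta: Zeta is ranked higher on 4+1+3+7 = 15 ballots, Eta on 0. Zeta wins 15–0.
Sigma vs Gamma: Sigma is ranked higher on 4+1 = 5 ballots, Gamma on 10. Gamma wins 10–5.
Sigma vs Delta: 1+7 = 8 for Sigma, 7 for Delta — Sigma by 8–7.
Sigma vs Eta: Sigma is ranked higher on 4+1+3+7 = 15 ballots, Eta on 0. Sigma wins 15–0.
Gamma vs Delta: Gamma preferred on 1+3+7 = 11 ballots; Gamma wins 11–4.
Gamma vs Eta: Gamma preferred on 4+3+7 = 14 ballots; Gamma wins 14–1.
Delta vs Eta: 4+3+7 = 14 for Delta, 1 for Eta — Delta by 14–1.
Zeta defeats every rival head-to-head and is the Condorcet winner.

Zeta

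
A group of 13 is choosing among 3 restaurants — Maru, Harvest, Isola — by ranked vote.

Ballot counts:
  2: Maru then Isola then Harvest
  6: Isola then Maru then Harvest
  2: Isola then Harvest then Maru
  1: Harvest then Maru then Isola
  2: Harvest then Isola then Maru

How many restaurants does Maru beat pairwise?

Maru against each rival (13 friends):
Maru vs Harvest: 2+6 = 8 for Maru, 5 for Harvest — Maru by 8–5.
Maru vs Isola: Maru is ranked higher on 2+1 = 3 ballots, Isola on 10. Isola wins 10–3.
Maru beats Harvest; loses to Isola — 1 pairwise win.

1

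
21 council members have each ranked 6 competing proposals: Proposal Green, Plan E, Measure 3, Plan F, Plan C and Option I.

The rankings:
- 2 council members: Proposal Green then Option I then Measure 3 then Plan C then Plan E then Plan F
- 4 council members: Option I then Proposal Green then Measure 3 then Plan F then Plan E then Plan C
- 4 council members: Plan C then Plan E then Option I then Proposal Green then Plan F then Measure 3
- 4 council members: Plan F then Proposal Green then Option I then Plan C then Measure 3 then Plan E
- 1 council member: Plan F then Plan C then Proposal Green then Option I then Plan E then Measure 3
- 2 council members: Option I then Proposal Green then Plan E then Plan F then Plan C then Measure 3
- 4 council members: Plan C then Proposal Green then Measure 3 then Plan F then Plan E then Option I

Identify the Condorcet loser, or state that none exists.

Pairwise majorities:
Proposal Green vs Plan E: 2+4+4+1+2+4 = 17 for Proposal Green, 4 for Plan E — Proposal Green by 17–4.
Proposal Green vs Measure 3: Proposal Green wins 21–0.
Proposal Green vs Plan F: Proposal Green wins 16–5.
Proposal Green–Plan C: Proposal Green 12–9.
Proposal Green vs Option I: Proposal Green wins 11–10.
Plan E–Measure 3: Measure 3 14–7.
Plan E vs Plan F: Plan E preferred on 2+4+2 = 8 ballots; Plan F wins 13–8.
Plan E vs Plan C: 6 to 15, Plan C.
Plan E vs Option I: Option I wins 13–8.
Measure 3 vs Plan F: Plan F wins 11–10.
Measure 3 vs Plan C: Plan C wins 15–6.
Measure 3 vs Option I: 4 to 17, Option I.
Plan F–Plan C: Plan F 11–10.
Plan F vs Option I: 4+1+4 = 9 for Plan F, 12 for Option I — Option I by 12–9.
Plan C vs Option I: Option I wins 12–9.
Plan E is beaten in every head-to-head and is the Condorcet loser.

Plan E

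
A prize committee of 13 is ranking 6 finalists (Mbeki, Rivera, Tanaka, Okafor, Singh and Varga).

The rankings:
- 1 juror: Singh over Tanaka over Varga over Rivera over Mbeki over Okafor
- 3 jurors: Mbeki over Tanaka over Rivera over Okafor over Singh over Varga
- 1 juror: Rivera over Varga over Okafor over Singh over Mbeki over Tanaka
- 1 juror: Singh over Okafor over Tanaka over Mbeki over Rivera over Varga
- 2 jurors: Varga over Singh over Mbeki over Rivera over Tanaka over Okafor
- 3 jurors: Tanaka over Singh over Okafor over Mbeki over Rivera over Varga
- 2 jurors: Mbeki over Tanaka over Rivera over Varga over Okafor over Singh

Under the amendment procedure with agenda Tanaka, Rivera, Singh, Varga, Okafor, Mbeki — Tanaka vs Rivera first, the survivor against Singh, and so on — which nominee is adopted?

Mbeki

Round 1: Tanaka vs Rivera — 10–3, Tanaka advances.
Round 2: Tanaka vs Singh — 8–5, Tanaka advances.
Round 3: Tanaka vs Varga — 10–3, Tanaka advances.
Round 4: Tanaka vs Okafor — 11–2, Tanaka advances.
Round 5: Tanaka vs Mbeki — 5–8, Mbeki advances.
Mbeki survives the agenda.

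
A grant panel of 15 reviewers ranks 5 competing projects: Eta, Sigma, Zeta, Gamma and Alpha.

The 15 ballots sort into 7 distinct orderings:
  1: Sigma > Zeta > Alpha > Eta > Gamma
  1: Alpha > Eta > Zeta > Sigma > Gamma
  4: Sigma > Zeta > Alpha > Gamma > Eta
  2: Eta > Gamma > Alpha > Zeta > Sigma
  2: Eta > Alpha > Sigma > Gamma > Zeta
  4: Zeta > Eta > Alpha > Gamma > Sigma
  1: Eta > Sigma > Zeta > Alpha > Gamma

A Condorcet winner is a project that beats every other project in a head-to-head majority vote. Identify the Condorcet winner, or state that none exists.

Check each pair by majority over 15 ballots:
Eta vs Sigma: Eta is ranked higher on 1+2+2+4+1 = 10 ballots, Sigma on 5. Eta wins 10–5.
Eta vs Zeta: 1+2+2+1 = 6 for Eta, 9 for Zeta — Zeta by 9–6.
Eta vs Gamma: Eta preferred on 1+1+2+2+4+1 = 11 ballots; Eta wins 11–4.
Eta vs Alpha: 2+2+4+1 = 9 for Eta, 6 for Alpha — Eta by 9–6.
Sigma vs Zeta: 8 to 7, Sigma.
Sigma vs Gamma: Sigma is ranked higher on 1+1+4+2+1 = 9 ballots, Gamma on 6. Sigma wins 9–6.
Sigma vs Alpha: 6 to 9, Alpha.
Zeta vs Gamma: 1+1+4+4+1 = 11 for Zeta, 4 for Gamma — Zeta by 11–4.
Zeta vs Alpha: 1+4+4+1 = 10 for Zeta, 5 for Alpha — Zeta by 10–5.
Gamma vs Alpha: 2 to 13, Alpha.
Every project loses at least once (Eta loses to Zeta; Sigma loses to Eta; Zeta loses to Sigma; Gamma loses to Eta; Alpha loses to Eta). The majority relation contains the cycle Eta beats Sigma beats Zeta beats Eta, so there is no Condorcet winner.

none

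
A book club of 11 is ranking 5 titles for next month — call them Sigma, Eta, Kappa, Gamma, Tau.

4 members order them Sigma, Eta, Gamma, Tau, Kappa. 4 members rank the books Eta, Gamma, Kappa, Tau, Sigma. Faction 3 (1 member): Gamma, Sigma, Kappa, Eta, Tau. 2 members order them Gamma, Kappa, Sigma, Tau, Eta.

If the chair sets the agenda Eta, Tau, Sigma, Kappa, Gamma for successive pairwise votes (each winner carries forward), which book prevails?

Round 1: Eta vs Tau — 9–2, Eta advances.
Round 2: Eta vs Sigma — 4–7, Sigma advances.
Round 3: Sigma vs Kappa — 5–6, Kappa advances.
Round 4: Kappa vs Gamma — 0–11, Gamma advances.
The agenda winner is Gamma.

Gamma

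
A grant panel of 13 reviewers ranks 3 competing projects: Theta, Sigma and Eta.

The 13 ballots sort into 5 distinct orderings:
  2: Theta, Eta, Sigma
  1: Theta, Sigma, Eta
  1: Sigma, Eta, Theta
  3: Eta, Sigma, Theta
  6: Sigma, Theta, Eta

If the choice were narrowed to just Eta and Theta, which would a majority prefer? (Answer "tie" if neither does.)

Ballots ranking Eta above Theta: 1 + 3 = 4.
Ballots ranking Theta above Eta: 13 − 4 = 9.
Theta wins the head-to-head 9–4.

Theta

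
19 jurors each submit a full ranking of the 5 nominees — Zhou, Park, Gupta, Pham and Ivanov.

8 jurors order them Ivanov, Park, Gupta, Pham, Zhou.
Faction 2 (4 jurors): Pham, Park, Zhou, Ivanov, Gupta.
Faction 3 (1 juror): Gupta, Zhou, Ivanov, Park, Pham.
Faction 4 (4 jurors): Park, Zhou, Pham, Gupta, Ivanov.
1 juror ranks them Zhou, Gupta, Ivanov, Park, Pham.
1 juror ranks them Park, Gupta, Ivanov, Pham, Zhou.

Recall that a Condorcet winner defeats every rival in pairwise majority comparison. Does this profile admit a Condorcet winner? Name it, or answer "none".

Head-to-head results (19 jurors):
Zhou vs Park: Zhou is ranked higher on 1+1 = 2 ballots, Park on 17. Park wins 17–2.
Zhou vs Gupta: Gupta, 10–9.
Zhou vs Pham: Pham wins 13–6.
Zhou vs Ivanov: Zhou is ranked higher on 4+1+4+1 = 10 ballots, Ivanov on 9. Zhou wins 10–9.
Park vs Gupta: Park wins 17–2.
Park vs Pham: Park is ranked higher on 8+1+4+1+1 = 15 ballots, Pham on 4. Park wins 15–4.
Park vs Ivanov: Park preferred on 4+4+1 = 9 ballots; Ivanov wins 10–9.
Gupta vs Pham: Gupta is ranked higher on 8+1+1+1 = 11 ballots, Pham on 8. Gupta wins 11–8.
Gupta vs Ivanov: 7 to 12, Ivanov.
Pham vs Ivanov: 4+4 = 8 for Pham, 11 for Ivanov — Ivanov by 11–8.
Each nominee drops at least one matchup (Zhou loses to Park; Park loses to Ivanov; Gupta loses to Park; Pham loses to Park; Ivanov loses to Zhou); the cycle Zhou → Ivanov → Park → Zhou rules out a Condorcet winner.

none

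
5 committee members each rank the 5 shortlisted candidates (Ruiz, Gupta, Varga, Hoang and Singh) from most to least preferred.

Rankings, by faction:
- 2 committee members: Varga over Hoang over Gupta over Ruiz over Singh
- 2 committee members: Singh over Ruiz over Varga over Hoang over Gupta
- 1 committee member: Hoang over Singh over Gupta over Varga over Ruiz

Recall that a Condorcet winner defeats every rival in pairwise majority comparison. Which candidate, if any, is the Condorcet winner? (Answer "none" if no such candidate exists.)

Pairwise majorities:
Ruiz vs Gupta: Ruiz preferred on 2 ballots; Gupta wins 3–2.
Ruiz vs Varga: 2 to 3, Varga.
Ruiz vs Hoang: 2 to 3, Hoang.
Ruiz vs Singh: 2 for Ruiz, 3 for Singh — Singh by 3–2.
Gupta vs Varga: 1 for Gupta, 4 for Varga — Varga by 4–1.
Gupta vs Hoang: 0 for Gupta, 5 for Hoang — Hoang by 5–0.
Gupta vs Singh: 2 for Gupta, 3 for Singh — Singh by 3–2.
Varga vs Hoang: Varga preferred on 2+2 = 4 ballots; Varga wins 4–1.
Varga vs Singh: 2 for Varga, 3 for Singh — Singh by 3–2.
Hoang vs Singh: 2+1 = 3 for Hoang, 2 for Singh — Hoang by 3–2.
No candidate is unbeaten: Ruiz loses to Gupta; Gupta loses to Varga; Varga loses to Singh; Hoang loses to Varga; Singh loses to Hoang. In particular Varga > Hoang > Singh > Varga is a majority cycle — no Condorcet winner exists.

none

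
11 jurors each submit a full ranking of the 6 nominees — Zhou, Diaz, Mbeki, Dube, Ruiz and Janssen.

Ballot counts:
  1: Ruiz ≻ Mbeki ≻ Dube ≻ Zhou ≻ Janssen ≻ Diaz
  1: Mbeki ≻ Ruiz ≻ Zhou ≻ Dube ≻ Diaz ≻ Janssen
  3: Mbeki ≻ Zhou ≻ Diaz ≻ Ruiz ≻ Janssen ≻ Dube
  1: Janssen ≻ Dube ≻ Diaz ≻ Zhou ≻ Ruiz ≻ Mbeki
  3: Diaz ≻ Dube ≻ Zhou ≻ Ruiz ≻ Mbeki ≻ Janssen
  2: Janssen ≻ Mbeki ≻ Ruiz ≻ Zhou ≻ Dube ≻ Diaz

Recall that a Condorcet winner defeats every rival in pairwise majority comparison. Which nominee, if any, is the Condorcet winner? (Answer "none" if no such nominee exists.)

Pairwise majorities:
Zhou vs Diaz: Zhou preferred on 1+1+3+2 = 7 ballots; Zhou wins 7–4.
Zhou vs Mbeki: Zhou is ranked higher on 1+3 = 4 ballots, Mbeki on 7. Mbeki wins 7–4.
Zhou vs Dube: 1+3+2 = 6 for Zhou, 5 for Dube — Zhou by 6–5.
Zhou vs Ruiz: 7 to 4, Zhou.
Zhou vs Janssen: Zhou is ranked higher on 1+1+3+3 = 8 ballots, Janssen on 3. Zhou wins 8–3.
Diaz vs Mbeki: 4 to 7, Mbeki.
Diaz vs Dube: Diaz is ranked higher on 3+3 = 6 ballots, Dube on 5. Diaz wins 6–5.
Diaz vs Ruiz: Diaz is ranked higher on 3+1+3 = 7 ballots, Ruiz on 4. Diaz wins 7–4.
Diaz vs Janssen: 1+3+3 = 7 for Diaz, 4 for Janssen — Diaz by 7–4.
Mbeki vs Dube: Mbeki preferred on 1+1+3+2 = 7 ballots; Mbeki wins 7–4.
Mbeki vs Ruiz: Mbeki preferred on 1+3+2 = 6 ballots; Mbeki wins 6–5.
Mbeki vs Janssen: 1+1+3+3 = 8 for Mbeki, 3 for Janssen — Mbeki by 8–3.
Dube vs Ruiz: Dube is ranked higher on 1+3 = 4 ballots, Ruiz on 7. Ruiz wins 7–4.
Dube vs Janssen: 5 to 6, Janssen.
Ruiz vs Janssen: 8 to 3, Ruiz.
Mbeki defeats every rival head-to-head and is the Condorcet winner.

Mbeki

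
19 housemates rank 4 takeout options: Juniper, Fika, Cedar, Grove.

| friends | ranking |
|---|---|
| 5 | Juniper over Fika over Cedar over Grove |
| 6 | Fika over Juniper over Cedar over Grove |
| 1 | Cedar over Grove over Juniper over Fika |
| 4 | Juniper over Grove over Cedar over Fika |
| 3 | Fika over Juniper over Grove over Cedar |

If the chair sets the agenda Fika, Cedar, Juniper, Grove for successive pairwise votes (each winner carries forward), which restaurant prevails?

Juniper

Round 1: Fika vs Cedar — 14–5, Fika advances.
Round 2: Fika vs Juniper — 9–10, Juniper advances.
Round 3: Juniper vs Grove — 18–1, Juniper advances.
The agenda winner is Juniper.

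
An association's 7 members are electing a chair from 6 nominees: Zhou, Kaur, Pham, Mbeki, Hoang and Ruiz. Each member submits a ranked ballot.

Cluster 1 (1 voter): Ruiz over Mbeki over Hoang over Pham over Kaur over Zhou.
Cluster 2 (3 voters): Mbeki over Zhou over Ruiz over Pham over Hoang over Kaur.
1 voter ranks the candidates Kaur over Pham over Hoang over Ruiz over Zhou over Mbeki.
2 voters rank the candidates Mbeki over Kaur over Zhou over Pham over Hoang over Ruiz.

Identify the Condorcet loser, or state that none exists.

Head-to-head results (7 voters):
Zhou vs Kaur: Zhou preferred on 3 ballots; Kaur wins 4–3.
Zhou vs Pham: 5 to 2, Zhou.
Zhou–Mbeki: Mbeki 6–1.
Zhou vs Hoang: Zhou wins 5–2.
Zhou–Ruiz: Zhou 5–2.
Kaur vs Pham: 1+2 = 3 for Kaur, 4 for Pham — Pham by 4–3.
Kaur vs Mbeki: 1 to 6, Mbeki.
Kaur vs Hoang: Kaur preferred on 1+2 = 3 ballots; Hoang wins 4–3.
Kaur vs Ruiz: Ruiz wins 4–3.
Pham vs Mbeki: Pham preferred on 1 ballot; Mbeki wins 6–1.
Pham vs Hoang: 6 to 1, Pham.
Pham vs Ruiz: Ruiz wins 4–3.
Mbeki vs Hoang: Mbeki wins 6–1.
Mbeki vs Ruiz: Mbeki wins 5–2.
Hoang vs Ruiz: Hoang is ranked higher on 1+2 = 3 ballots, Ruiz on 4. Ruiz wins 4–3.
No candidate is winless: Zhou beats Pham; Kaur beats Zhou; Pham beats Kaur; Mbeki beats Zhou; Hoang beats Kaur; Ruiz beats Kaur. There is no Condorcet loser.

none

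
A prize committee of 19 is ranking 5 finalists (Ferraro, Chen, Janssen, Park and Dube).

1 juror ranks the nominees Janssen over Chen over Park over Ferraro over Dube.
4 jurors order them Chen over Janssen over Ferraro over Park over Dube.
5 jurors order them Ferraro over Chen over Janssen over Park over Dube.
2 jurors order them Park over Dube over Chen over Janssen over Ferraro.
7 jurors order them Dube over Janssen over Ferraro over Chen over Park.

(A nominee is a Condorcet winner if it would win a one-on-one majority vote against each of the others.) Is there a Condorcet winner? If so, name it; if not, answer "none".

Pairwise majorities:
Ferraro vs Chen: Ferraro wins 12–7.
Ferraro vs Janssen: Janssen, 14–5.
Ferraro vs Park: Ferraro wins 16–3.
Ferraro–Dube: Ferraro 10–9.
Chen–Janssen: Chen 11–8.
Chen vs Park: Chen, 17–2.
Chen vs Dube: Chen wins 10–9.
Janssen vs Park: Janssen wins 17–2.
Janssen–Dube: Janssen 10–9.
Park vs Dube: Park wins 12–7.
Each nominee drops at least one matchup (Ferraro loses to Janssen; Chen loses to Ferraro; Janssen loses to Chen; Park loses to Ferraro; Dube loses to Ferraro); the cycle Ferraro beats Chen beats Janssen beats Ferraro rules out a Condorcet winner.

none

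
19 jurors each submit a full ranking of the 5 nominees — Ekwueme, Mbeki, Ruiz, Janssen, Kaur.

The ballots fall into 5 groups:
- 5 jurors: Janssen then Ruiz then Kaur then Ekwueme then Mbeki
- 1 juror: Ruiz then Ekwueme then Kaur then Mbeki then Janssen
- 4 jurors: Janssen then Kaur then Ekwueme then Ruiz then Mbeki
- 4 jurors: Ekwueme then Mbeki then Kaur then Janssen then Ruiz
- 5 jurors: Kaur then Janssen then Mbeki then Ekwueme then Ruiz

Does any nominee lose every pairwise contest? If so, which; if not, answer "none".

Mbeki

Pairwise majorities:
Ekwueme vs Mbeki: 14 to 5, Ekwueme.
Ekwueme–Ruiz: Ekwueme 13–6.
Ekwueme vs Janssen: 1+4 = 5 for Ekwueme, 14 for Janssen — Janssen by 14–5.
Ekwueme vs Kaur: Ekwueme is ranked higher on 1+4 = 5 ballots, Kaur on 14. Kaur wins 14–5.
Mbeki vs Ruiz: 4+5 = 9 for Mbeki, 10 for Ruiz — Ruiz by 10–9.
Mbeki vs Janssen: Janssen wins 14–5.
Mbeki vs Kaur: Kaur wins 15–4.
Ruiz vs Janssen: Ruiz preferred on 1 ballot; Janssen wins 18–1.
Ruiz vs Kaur: Ruiz preferred on 5+1 = 6 ballots; Kaur wins 13–6.
Janssen vs Kaur: 5+4 = 9 for Janssen, 10 for Kaur — Kaur by 10–9.
Only Mbeki has no wins; Mbeki is the Condorcet loser.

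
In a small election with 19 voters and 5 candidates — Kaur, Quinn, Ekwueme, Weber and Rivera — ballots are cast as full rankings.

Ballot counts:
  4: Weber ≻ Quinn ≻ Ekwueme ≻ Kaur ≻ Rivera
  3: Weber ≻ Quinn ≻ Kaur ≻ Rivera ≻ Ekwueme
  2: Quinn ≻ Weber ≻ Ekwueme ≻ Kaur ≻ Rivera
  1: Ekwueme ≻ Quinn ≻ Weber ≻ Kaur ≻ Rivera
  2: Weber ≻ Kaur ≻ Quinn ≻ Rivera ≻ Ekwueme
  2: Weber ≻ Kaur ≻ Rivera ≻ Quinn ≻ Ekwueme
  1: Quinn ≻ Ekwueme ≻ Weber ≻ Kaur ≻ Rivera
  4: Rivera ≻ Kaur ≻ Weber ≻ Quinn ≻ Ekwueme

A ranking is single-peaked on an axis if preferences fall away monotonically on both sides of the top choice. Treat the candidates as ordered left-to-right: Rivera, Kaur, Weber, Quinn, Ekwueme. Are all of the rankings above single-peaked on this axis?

Axis positions: Rivera=1, Kaur=2, Weber=3, Quinn=4, Ekwueme=5.
Bloc 1 (peak Weber at position 3): ranking walks positions 3-4-5-2-1, expanding outward from the peak — single-peaked.
Bloc 2 (peak Weber at position 3): ranking walks positions 3-4-2-1-5, expanding outward from the peak — single-peaked.
Bloc 3 (peak Quinn at position 4): ranking walks positions 4-3-5-2-1, expanding outward from the peak — single-peaked.
Bloc 4 (peak Ekwueme at position 5): ranking walks positions 5-4-3-2-1, expanding outward from the peak — single-peaked.
Bloc 5 (peak Weber at position 3): ranking walks positions 3-2-4-1-5, expanding outward from the peak — single-peaked.
Bloc 6 (peak Weber at position 3): ranking walks positions 3-2-1-4-5, expanding outward from the peak — single-peaked.
Bloc 7 (peak Quinn at position 4): ranking walks positions 4-5-3-2-1, expanding outward from the peak — single-peaked.
Bloc 8 (peak Rivera at position 1): ranking walks positions 1-2-3-4-5, expanding outward from the peak — single-peaked.
Every ranking is single-peaked on this axis.

yes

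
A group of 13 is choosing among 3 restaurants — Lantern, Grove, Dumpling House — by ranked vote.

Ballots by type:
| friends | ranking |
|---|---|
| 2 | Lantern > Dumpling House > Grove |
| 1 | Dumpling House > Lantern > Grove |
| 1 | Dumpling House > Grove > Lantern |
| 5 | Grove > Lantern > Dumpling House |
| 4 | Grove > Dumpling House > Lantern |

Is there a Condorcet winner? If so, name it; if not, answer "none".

Grove

Head-to-head results (13 friends):
Lantern vs Grove: Grove, 10–3.
Lantern vs Dumpling House: Lantern, 7–6.
Grove–Dumpling House: Grove 9–4.
Only Grove has no losses; Grove is the Condorcet winner.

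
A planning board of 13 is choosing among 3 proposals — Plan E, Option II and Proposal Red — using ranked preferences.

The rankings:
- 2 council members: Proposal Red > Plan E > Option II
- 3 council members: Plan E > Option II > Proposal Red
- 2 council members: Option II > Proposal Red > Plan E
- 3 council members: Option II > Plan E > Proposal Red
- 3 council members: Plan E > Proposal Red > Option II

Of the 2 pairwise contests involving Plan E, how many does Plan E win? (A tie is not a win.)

2

Plan E against each rival (13 council members):
Plan E–Option II: Plan E 8–5.
Plan E–Proposal Red: Plan E 9–4.
Plan E beats Option II, Proposal Red — 2 pairwise wins.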